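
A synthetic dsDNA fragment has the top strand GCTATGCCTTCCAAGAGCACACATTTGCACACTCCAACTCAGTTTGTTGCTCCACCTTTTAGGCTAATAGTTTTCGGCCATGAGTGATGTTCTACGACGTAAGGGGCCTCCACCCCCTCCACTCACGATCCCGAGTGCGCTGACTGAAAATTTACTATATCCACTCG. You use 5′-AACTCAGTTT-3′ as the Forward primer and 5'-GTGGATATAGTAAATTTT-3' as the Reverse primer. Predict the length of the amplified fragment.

129 bp

The forward primer matches the template at positions 36–45.
The reverse primer's reverse complement is AAAATTTACTATATCCAC, which matches the template at positions 147–164.
The product runs from position 36 to position 164, so its length is 164 − 36 + 1 = 129 bp.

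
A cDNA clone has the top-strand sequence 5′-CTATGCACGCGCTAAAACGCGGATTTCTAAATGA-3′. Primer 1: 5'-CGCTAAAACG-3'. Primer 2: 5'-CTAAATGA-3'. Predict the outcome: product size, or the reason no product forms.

Primer 1 (CGCTAAAACG) matches the top strand at positions 10–19 (3' end points downstream).
Primer 2 (CTAAATGA) also matches the top strand directly, at positions 27–34 — its reverse complement TCATTTAG is not present.
Both primers anneal to the bottom strand with 3' ends pointing the same way, so neither can prime synthesis back toward the other.

No product — both primers anneal to the same strand and extend in the same direction.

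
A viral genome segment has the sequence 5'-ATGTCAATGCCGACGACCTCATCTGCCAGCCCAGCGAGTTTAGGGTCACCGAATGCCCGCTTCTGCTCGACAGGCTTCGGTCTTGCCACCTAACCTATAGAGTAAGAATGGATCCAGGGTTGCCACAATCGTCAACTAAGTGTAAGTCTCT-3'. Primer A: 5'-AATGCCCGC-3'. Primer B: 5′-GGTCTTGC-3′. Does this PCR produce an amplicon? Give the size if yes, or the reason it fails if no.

No product — both primers anneal to the same strand and extend in the same direction.

Primer A (AATGCCCGC) matches the top strand at positions 52–60 (3' end points downstream).
Primer B (GGTCTTGC) also matches the top strand directly, at positions 79–86 — its reverse complement GCAAGACC is not present.
Both primers anneal to the bottom strand with 3' ends pointing the same way, so neither can prime synthesis back toward the other.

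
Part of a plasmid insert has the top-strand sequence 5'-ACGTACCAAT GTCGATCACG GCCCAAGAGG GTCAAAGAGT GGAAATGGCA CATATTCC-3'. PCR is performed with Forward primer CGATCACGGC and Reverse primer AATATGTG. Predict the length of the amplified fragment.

Forward primer CGATCACGGC is found on the top strand at positions 13–22.
The reverse primer's reverse complement is CACATATT, which matches the template at positions 49–56.
Amplicon spans positions 13–56: 44 bp.

44 bp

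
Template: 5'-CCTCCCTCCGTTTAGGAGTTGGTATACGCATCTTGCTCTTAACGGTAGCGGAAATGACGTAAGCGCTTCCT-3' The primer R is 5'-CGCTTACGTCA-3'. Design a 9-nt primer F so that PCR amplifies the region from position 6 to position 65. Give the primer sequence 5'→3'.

5'-CTCCGTTTA-3'

The reverse primer's reverse complement TGACGTAAGCG matches the template at positions 55–65; the product starts at position 6.
The forward primer is identical to the top strand over positions 6–14: CTCCGTTTA.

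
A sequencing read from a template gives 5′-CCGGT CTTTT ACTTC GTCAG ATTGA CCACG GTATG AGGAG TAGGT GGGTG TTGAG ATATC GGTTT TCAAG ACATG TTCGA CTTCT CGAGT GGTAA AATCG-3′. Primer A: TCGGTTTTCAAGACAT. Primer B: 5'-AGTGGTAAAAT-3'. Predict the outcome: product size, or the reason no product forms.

No product — both primers anneal to the same strand and extend in the same direction.

Primer A (TCGGTTTTCAAGACAT) matches the top strand at positions 59–74 (3' end points downstream).
Primer B (AGTGGTAAAAT) also matches the top strand directly, at positions 88–98 — its reverse complement ATTTTACCACT is not present.
Both primers anneal to the bottom strand with 3' ends pointing the same way, so neither can prime synthesis back toward the other.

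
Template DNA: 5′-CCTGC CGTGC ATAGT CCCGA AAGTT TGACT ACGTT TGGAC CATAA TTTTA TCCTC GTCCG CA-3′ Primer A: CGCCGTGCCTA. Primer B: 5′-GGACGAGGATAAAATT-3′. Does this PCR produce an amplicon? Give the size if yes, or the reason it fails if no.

No product — primer A has no binding site in the template.

Primer A (CGCCGTGCCTA) does not match the top strand, and its reverse complement TAGGCACGGCG does not match either.
With no annealing site for primer A, no amplification occurs.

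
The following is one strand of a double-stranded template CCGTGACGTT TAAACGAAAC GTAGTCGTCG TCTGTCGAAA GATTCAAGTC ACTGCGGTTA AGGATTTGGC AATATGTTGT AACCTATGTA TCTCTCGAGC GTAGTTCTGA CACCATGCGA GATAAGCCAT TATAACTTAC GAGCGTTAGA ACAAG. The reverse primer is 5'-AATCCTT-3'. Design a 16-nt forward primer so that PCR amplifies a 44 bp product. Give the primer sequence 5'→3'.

5'-AGTCGTCGTCTGTCGA-3'

The reverse primer's reverse complement AAGGATT matches the template at positions 60–66, so the product ends at position 66.
A 44 bp product then starts at position 66 − 44 + 1 = 23.
The forward primer is identical to the top strand there: AGTCGTCGTCTGTCGA.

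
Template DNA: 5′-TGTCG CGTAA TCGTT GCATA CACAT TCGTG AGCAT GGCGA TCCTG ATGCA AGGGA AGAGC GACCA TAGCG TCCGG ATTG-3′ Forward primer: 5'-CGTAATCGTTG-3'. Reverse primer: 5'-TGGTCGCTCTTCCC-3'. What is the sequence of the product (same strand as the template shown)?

The forward primer matches the template at positions 6–16.
The reverse primer's reverse complement is GGGAAGAGCGACCA, which matches the template at positions 52–65.
The product is the template from position 6 through 65 (60 bp).

5'-CGTAATCGTTGCATACACATTCGTGAGCATGGCGATCCTGATGCAAGGGAAGAGCGACCA-3'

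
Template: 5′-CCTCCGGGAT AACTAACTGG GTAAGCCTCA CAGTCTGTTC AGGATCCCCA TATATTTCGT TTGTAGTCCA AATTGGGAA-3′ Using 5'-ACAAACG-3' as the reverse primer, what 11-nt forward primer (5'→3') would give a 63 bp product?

The reverse primer's reverse complement CGTTTGT matches the template at positions 58–64, so the product ends at position 64.
A 63 bp product then starts at position 64 − 63 + 1 = 2.
The forward primer is identical to the top strand there: CTCCGGGATAA.

5'-CTCCGGGATAA-3'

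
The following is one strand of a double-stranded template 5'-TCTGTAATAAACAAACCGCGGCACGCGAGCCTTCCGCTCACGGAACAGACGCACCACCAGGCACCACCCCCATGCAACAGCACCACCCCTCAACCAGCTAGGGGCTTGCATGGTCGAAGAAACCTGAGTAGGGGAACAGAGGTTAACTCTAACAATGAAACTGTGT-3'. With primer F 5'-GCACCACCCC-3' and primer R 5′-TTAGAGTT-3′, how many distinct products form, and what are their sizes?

The forward primer GCACCACCCC matches the top strand at positions 61–70, 80–89.
The reverse primer's reverse complement is AACTCTAA, matching at positions 145–152.
Each forward site pairs with the reverse site to give a product ending at position 152: sizes 92, 73 bp.

Two products: 92 bp, 73 bp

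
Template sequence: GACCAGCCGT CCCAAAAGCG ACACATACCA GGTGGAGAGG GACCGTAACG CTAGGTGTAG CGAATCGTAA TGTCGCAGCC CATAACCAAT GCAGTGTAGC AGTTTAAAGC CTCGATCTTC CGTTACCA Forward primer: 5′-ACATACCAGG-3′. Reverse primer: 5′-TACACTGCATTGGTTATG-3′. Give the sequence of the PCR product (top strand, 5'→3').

Forward primer ACATACCAGG is found on the top strand at positions 23–32.
The reverse primer's reverse complement is CATAACCAATGCAGTGTA, which matches the template at positions 81–98.
The product is the template from position 23 through 98 (76 bp).

5'-ACATACCAGGTGGAGAGGGACCGTAACGCTAGGTGTAGCGAATCGTAATGTCGCAGCCCATAACCAATGCAGTGTA-3'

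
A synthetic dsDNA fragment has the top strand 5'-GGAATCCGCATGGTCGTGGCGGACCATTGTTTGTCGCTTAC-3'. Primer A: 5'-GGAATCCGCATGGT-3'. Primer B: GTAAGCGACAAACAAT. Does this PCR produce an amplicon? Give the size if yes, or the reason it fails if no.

Primer A (GGAATCCGCATGGT) matches the top strand at positions 1–14; it acts as a forward primer.
Primer B's reverse complement is ATTGTTTGTCGCTTAC, matching the top strand at positions 26–41; it acts as a reverse primer.
The 3' ends face each other across positions 1–41, giving a 41 bp product.

Yes — a 41 bp product.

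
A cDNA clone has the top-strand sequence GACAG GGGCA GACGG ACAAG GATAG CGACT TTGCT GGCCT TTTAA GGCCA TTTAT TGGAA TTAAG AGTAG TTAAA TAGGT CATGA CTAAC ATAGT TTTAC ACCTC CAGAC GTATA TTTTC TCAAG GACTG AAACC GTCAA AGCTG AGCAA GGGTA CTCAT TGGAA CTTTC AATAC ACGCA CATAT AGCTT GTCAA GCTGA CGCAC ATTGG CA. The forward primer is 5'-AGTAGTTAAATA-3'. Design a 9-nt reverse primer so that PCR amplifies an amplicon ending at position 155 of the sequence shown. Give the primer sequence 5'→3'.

5'-TACCCTTGC-3'

The forward primer binds at positions 66–77; the product's 3' end on the top strand is position 155.
The reverse primer anneals to the top strand over positions 147–155, i.e. to GCAAGGGTA.
Its sequence written 5'→3' is the reverse complement: TACCCTTGC.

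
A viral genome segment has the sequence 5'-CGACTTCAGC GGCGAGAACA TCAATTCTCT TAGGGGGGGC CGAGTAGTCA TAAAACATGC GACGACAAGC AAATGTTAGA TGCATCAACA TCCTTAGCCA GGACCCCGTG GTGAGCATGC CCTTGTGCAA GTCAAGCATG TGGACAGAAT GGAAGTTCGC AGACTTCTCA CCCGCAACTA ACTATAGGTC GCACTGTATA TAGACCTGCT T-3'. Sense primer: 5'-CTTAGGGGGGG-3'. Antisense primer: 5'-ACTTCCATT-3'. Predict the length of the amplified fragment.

Scanning the template, CTTAGGGGGGG occurs at positions 29–39; this primer anneals to the bottom strand there with its 3' end pointing downstream.
Taking the reverse complement of ACTTCCATT gives AATGGAAGT, found at positions 148–156 on the template; the primer anneals here to the top strand with its 3' end pointing upstream.
Product length = (reverse-primer end) − (forward-primer start) + 1 = 156 − 29 + 1 = 128 bp.

128 bp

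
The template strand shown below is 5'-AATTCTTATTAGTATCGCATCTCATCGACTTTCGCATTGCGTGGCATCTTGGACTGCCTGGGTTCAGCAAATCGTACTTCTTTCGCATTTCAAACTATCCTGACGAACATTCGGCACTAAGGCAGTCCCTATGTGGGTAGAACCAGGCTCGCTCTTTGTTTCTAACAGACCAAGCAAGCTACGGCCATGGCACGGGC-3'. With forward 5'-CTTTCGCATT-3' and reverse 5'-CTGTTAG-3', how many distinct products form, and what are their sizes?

Two products: 140 bp, 89 bp

The forward primer CTTTCGCATT matches the top strand at positions 29–38, 80–89.
The reverse primer's reverse complement is CTAACAG, matching at positions 162–168.
Each forward site pairs with the reverse site to give a product ending at position 168: sizes 140, 89 bp.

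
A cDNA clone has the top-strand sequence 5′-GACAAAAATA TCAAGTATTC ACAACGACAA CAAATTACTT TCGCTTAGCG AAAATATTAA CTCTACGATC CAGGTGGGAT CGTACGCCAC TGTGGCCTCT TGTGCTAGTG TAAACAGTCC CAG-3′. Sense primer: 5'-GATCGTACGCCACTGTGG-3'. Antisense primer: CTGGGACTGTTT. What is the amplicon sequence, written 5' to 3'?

5'-GATCGTACGCCACTGTGGCCTCTTGTGCTAGTGTAAACAGTCCCAG-3'

The forward primer matches the template at positions 78–95.
Reverse complement of the reverse primer: AAACAGTCCCAG. This occurs on the top strand at positions 112–123.
The product is the template from position 78 through 123 (46 bp).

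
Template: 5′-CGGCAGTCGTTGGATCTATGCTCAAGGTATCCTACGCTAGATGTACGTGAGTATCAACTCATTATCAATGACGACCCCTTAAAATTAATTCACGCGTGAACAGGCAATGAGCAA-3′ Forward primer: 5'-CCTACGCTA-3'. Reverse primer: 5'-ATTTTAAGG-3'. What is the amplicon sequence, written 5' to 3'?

5'-CCTACGCTAGATGTACGTGAGTATCAACTCATTATCAATGACGACCCCTTAAAAT-3'

Scanning the template, CCTACGCTA occurs at positions 31–39; this primer anneals to the bottom strand there with its 3' end pointing downstream.
The reverse primer's reverse complement is CCTTAAAAT, which matches the template at positions 77–85.
The product is the template from position 31 through 85 (55 bp).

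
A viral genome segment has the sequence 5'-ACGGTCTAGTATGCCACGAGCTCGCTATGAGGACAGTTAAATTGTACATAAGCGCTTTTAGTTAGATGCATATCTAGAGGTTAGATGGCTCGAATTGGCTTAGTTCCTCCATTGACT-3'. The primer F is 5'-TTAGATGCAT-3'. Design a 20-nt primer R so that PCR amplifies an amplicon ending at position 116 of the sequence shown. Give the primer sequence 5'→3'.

The forward primer binds at positions 62–71; the product's 3' end on the top strand is position 116.
The reverse primer anneals to the top strand over positions 97–116, i.e. to GGCTTAGTTCCTCCATTGAC.
Its sequence written 5'→3' is the reverse complement: GTCAATGGAGGAACTAAGCC.

5'-GTCAATGGAGGAACTAAGCC-3'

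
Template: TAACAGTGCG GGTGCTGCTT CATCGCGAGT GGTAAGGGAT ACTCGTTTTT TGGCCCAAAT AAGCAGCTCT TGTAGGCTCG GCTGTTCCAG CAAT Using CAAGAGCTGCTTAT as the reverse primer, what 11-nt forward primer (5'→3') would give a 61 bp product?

5'-GTGCTGCTTCA-3'

The reverse primer's reverse complement ATAAGCAGCTCTTG matches the template at positions 59–72, so the product ends at position 72.
A 61 bp product then starts at position 72 − 61 + 1 = 12.
The forward primer is identical to the top strand there: GTGCTGCTTCA.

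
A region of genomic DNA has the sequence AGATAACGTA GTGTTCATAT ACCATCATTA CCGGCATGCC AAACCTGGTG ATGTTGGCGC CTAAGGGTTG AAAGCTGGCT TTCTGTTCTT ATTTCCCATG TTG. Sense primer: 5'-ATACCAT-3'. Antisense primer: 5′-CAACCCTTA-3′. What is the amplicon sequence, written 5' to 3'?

5'-ATACCATCATTACCGGCATGCCAAACCTGGTGATGTTGGCGCCTAAGGGTTG-3'

Scanning the template, ATACCAT occurs at positions 19–25; this primer anneals to the bottom strand there with its 3' end pointing downstream.
The reverse primer's reverse complement is TAAGGGTTG, which matches the template at positions 62–70.
The product is the template from position 19 through 70 (52 bp).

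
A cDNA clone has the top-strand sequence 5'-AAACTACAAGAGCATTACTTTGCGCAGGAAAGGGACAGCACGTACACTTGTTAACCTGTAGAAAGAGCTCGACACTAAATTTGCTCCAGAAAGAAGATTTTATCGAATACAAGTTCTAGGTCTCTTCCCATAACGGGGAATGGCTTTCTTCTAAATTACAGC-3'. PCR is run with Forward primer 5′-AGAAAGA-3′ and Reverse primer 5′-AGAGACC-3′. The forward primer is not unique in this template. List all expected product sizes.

66 bp, 38 bp

The forward primer AGAAAGA matches the top strand at positions 60–66, 88–94.
The reverse primer's reverse complement is GGTCTCT, matching at positions 119–125.
Each forward site pairs with the reverse site to give a product ending at position 125: sizes 66, 38 bp.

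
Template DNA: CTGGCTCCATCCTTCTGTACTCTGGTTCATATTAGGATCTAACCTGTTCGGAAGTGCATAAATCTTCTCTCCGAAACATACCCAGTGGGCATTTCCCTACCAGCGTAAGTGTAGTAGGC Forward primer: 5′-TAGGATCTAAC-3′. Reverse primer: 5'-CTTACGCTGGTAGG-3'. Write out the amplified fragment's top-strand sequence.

5'-TAGGATCTAACCTGTTCGGAAGTGCATAAATCTTCTCTCCGAAACATACCCAGTGGGCATTTCCCTACCAGCGTAAG-3'

Scanning the template, TAGGATCTAAC occurs at positions 33–43; this primer anneals to the bottom strand there with its 3' end pointing downstream.
Reverse complement of the reverse primer: CCTACCAGCGTAAG. This occurs on the top strand at positions 96–109.
The product is the template from position 33 through 109 (77 bp).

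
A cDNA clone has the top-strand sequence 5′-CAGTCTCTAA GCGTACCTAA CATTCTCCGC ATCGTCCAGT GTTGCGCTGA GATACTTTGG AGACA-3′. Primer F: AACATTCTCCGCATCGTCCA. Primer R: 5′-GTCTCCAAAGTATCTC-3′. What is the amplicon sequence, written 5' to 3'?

Forward primer AACATTCTCCGCATCGTCCA is found on the top strand at positions 19–38.
The reverse primer's reverse complement is GAGATACTTTGGAGAC, which matches the template at positions 49–64.
The product is the template from position 19 through 64 (46 bp).

5'-AACATTCTCCGCATCGTCCAGTGTTGCGCTGAGATACTTTGGAGAC-3'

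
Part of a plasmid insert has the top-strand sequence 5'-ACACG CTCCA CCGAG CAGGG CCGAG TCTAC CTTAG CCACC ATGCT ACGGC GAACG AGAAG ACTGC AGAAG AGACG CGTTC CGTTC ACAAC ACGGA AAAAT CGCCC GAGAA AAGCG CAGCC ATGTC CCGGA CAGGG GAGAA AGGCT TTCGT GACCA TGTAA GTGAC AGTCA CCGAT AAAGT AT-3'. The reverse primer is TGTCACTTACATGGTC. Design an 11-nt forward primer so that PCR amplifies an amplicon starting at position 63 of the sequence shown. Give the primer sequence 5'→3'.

The reverse primer's reverse complement GACCATGTAAGTGACA matches the template at positions 151–166; the product starts at position 63.
The forward primer is identical to the top strand over positions 63–73: TGCAGAAGAGA.

5'-TGCAGAAGAGA-3'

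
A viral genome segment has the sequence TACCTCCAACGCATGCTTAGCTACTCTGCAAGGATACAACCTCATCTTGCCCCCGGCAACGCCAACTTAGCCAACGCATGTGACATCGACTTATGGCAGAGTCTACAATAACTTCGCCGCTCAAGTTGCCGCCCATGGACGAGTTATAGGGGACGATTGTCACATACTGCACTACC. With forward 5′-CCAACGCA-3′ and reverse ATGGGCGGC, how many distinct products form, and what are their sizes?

The forward primer CCAACGCA matches the top strand at positions 6–13, 71–78.
The reverse primer's reverse complement is GCCGCCCAT, matching at positions 128–136.
Each forward site pairs with the reverse site to give a product ending at position 136: sizes 131, 66 bp.

Two products: 131 bp, 66 bp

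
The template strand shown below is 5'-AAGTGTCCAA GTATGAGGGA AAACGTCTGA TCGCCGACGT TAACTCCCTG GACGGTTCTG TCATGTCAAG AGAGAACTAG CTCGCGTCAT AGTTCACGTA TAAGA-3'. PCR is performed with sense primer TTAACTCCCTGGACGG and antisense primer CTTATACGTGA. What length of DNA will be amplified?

65 bp

Scanning the template, TTAACTCCCTGGACGG occurs at positions 40–55; this primer anneals to the bottom strand there with its 3' end pointing downstream.
The reverse primer's reverse complement is TCACGTATAAG, which matches the template at positions 94–104.
The product runs from position 40 to position 104, so its length is 104 − 40 + 1 = 65 bp.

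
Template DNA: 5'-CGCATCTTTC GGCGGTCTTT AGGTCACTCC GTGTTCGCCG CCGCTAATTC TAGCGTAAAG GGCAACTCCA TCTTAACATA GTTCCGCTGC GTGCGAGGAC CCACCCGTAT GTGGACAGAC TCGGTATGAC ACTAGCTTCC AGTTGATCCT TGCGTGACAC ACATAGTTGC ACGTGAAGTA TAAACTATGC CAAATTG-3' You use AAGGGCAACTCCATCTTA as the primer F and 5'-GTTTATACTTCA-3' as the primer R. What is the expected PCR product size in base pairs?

128 bp

The forward primer matches the template at positions 58–75.
Reverse complement of the reverse primer: TGAAGTATAAAC. This occurs on the top strand at positions 174–185.
Product length = (reverse-primer end) − (forward-primer start) + 1 = 185 − 58 + 1 = 128 bp.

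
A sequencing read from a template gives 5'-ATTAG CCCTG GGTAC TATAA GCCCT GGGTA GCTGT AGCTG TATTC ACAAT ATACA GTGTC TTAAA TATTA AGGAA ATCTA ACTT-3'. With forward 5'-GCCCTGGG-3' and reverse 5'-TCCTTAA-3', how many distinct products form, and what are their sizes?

Two products: 70 bp, 54 bp

The forward primer GCCCTGGG matches the top strand at positions 5–12, 21–28.
The reverse primer's reverse complement is TTAAGGA, matching at positions 68–74.
Each forward site pairs with the reverse site to give a product ending at position 74: sizes 70, 54 bp.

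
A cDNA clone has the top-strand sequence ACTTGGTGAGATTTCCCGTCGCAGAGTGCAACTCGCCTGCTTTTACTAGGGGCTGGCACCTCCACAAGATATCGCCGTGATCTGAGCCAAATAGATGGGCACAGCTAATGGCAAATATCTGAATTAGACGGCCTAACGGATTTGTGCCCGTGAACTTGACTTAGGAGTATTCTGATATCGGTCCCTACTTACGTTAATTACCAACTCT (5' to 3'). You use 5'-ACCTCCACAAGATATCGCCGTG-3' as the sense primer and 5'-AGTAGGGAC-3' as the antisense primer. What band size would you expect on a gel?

Forward primer ACCTCCACAAGATATCGCCGTG is found on the top strand at positions 58–79.
The reverse primer's reverse complement is GTCCCTACT, which matches the template at positions 181–189.
Product length = (reverse-primer end) − (forward-primer start) + 1 = 189 − 58 + 1 = 132 bp.

132 bp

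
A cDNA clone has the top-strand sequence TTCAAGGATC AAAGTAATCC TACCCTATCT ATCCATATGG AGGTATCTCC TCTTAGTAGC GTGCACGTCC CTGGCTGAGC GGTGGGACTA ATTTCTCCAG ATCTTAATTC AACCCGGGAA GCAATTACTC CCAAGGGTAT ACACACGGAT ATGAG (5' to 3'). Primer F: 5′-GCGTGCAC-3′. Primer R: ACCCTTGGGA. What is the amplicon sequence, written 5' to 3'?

5'-GCGTGCACGTCCCTGGCTGAGCGGTGGGACTAATTTCTCCAGATCTTAATTCAACCCGGGAAGCAATTACTCCCAAGGGT-3'

Forward primer GCGTGCAC is found on the top strand at positions 59–66.
Taking the reverse complement of ACCCTTGGGA gives TCCCAAGGGT, found at positions 129–138 on the template; the primer anneals here to the top strand with its 3' end pointing upstream.
The product is the template from position 59 through 138 (80 bp).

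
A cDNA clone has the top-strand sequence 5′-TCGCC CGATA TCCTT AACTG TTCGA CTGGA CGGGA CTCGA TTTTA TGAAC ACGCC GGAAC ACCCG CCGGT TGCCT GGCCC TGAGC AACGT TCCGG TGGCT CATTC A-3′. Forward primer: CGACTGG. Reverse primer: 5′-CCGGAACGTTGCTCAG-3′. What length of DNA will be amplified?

73 bp

The forward primer matches the template at positions 23–29.
Taking the reverse complement of CCGGAACGTTGCTCAG gives CTGAGCAACGTTCCGG, found at positions 80–95 on the template; the primer anneals here to the top strand with its 3' end pointing upstream.
Amplicon spans positions 23–95: 73 bp.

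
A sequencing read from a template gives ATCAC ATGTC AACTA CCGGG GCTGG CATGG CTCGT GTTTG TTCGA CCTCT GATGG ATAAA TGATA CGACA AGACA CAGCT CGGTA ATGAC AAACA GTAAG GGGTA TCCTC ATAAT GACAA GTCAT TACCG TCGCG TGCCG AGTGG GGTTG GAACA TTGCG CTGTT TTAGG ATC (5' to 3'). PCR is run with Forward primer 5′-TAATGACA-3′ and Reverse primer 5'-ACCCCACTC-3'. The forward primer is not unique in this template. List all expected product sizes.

65 bp, 37 bp

The forward primer TAATGACA matches the top strand at positions 84–91, 112–119.
The reverse primer's reverse complement is GAGTGGGGT, matching at positions 140–148.
Each forward site pairs with the reverse site to give a product ending at position 148: sizes 65, 37 bp.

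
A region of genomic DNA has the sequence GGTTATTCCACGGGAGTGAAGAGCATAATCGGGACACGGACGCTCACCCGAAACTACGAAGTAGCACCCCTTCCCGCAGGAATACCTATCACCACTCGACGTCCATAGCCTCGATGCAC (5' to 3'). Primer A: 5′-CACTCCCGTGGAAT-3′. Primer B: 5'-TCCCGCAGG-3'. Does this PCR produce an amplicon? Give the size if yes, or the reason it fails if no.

No product — the primers' 3' ends point away from each other.

Primer A (CACTCCCGTGGAAT) has reverse complement ATTCCACGGGAGTG, which matches the top strand at positions 5–18; primer A anneals to the top strand there with its 3' end pointing upstream toward position 5.
Primer B (TCCCGCAGG) matches the top strand directly at positions 72–80; it anneals to the bottom strand with its 3' end pointing downstream toward position 80.
The 3' ends diverge (primer A extends toward position 1, primer B toward position 119), so the primers never converge on a shared product.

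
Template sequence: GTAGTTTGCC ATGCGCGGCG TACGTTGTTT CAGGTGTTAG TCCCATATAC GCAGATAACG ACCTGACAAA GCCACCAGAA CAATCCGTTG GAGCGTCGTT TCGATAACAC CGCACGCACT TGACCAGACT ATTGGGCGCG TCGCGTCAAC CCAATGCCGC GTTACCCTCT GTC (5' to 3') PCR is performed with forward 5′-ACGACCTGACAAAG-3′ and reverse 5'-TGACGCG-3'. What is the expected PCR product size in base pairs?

91 bp

The forward primer matches the template at positions 58–71.
The reverse primer's reverse complement is CGCGTCA, which matches the template at positions 142–148.
Product length = (reverse-primer end) − (forward-primer start) + 1 = 148 − 58 + 1 = 91 bp.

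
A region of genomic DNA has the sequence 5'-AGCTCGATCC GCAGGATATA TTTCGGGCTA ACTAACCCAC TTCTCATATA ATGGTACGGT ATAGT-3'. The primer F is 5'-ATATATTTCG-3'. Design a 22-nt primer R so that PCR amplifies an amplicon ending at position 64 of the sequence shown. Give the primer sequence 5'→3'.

The forward primer binds at positions 16–25; the product's 3' end on the top strand is position 64.
The reverse primer anneals to the top strand over positions 43–64, i.e. to CTCATATAATGGTACGGTATAG.
Its sequence written 5'→3' is the reverse complement: CTATACCGTACCATTATATGAG.

5'-CTATACCGTACCATTATATGAG-3'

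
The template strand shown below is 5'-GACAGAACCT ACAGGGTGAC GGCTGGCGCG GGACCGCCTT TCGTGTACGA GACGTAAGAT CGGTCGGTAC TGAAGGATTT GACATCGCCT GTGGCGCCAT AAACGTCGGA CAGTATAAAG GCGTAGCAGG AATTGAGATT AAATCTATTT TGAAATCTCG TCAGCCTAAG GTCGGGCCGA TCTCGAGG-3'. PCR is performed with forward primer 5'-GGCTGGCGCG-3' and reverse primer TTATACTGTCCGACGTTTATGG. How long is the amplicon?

The forward primer matches the template at positions 21–30.
The reverse primer's reverse complement is CCATAAACGTCGGACAGTATAA, which matches the template at positions 97–118.
The product runs from position 21 to position 118, so its length is 118 − 21 + 1 = 98 bp.

98 bp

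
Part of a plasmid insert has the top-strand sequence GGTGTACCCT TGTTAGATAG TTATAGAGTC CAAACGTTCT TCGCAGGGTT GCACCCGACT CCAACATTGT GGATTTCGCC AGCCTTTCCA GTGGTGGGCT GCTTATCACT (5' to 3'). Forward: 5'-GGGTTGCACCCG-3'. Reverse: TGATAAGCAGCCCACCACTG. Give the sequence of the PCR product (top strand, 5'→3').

The forward primer matches the template at positions 46–57.
Taking the reverse complement of TGATAAGCAGCCCACCACTG gives CAGTGGTGGGCTGCTTATCA, found at positions 89–108 on the template; the primer anneals here to the top strand with its 3' end pointing upstream.
The product is the template from position 46 through 108 (63 bp).

5'-GGGTTGCACCCGACTCCAACATTGTGGATTTCGCCAGCCTTTCCAGTGGTGGGCTGCTTATCA-3'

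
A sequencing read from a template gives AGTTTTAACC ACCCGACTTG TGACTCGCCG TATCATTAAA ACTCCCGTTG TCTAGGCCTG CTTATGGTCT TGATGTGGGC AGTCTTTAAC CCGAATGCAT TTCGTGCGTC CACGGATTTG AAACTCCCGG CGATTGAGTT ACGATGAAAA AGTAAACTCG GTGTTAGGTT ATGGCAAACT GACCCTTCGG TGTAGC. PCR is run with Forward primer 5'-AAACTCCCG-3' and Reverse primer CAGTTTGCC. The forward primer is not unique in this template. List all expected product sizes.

143 bp, 61 bp

The forward primer AAACTCCCG matches the top strand at positions 39–47, 121–129.
The reverse primer's reverse complement is GGCAAACTG, matching at positions 173–181.
Each forward site pairs with the reverse site to give a product ending at position 181: sizes 143, 61 bp.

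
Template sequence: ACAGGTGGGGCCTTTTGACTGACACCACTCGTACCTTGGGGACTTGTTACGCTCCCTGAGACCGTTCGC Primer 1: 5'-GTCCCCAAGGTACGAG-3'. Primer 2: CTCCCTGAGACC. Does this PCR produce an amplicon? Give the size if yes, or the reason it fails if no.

Primer 1 (GTCCCCAAGGTACGAG) has reverse complement CTCGTACCTTGGGGAC, which matches the top strand at positions 28–43; primer 1 anneals to the top strand there with its 3' end pointing upstream toward position 28.
Primer 2 (CTCCCTGAGACC) matches the top strand directly at positions 52–63; it anneals to the bottom strand with its 3' end pointing downstream toward position 63.
The 3' ends diverge (primer 1 extends toward position 1, primer 2 toward position 69), so the primers never converge on a shared product.

No product — the primers' 3' ends point away from each other.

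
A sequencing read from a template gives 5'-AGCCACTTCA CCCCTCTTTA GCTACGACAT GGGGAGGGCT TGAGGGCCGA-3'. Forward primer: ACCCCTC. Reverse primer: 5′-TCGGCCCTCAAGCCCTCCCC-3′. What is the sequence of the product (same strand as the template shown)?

5'-ACCCCTCTTTAGCTACGACATGGGGAGGGCTTGAGGGCCGA-3'

Scanning the template, ACCCCTC occurs at positions 10–16; this primer anneals to the bottom strand there with its 3' end pointing downstream.
Taking the reverse complement of TCGGCCCTCAAGCCCTCCCC gives GGGGAGGGCTTGAGGGCCGA, found at positions 31–50 on the template; the primer anneals here to the top strand with its 3' end pointing upstream.
The product is the template from position 10 through 50 (41 bp).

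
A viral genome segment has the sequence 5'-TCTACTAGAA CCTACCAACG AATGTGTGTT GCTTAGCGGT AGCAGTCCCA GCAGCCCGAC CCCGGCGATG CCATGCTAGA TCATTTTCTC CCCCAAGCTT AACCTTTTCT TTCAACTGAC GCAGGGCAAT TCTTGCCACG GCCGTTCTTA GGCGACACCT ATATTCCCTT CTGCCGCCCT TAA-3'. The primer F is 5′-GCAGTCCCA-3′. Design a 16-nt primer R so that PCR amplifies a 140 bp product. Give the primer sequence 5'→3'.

5'-AAGGGCGGCAGAAGGG-3'

The forward primer binds at positions 42–50, so a 140 bp product ends at position 42 + 140 − 1 = 181.
The reverse primer anneals to the top strand over positions 166–181, i.e. to CCCTTCTGCCGCCCTT.
Its sequence written 5'→3' is the reverse complement: AAGGGCGGCAGAAGGG.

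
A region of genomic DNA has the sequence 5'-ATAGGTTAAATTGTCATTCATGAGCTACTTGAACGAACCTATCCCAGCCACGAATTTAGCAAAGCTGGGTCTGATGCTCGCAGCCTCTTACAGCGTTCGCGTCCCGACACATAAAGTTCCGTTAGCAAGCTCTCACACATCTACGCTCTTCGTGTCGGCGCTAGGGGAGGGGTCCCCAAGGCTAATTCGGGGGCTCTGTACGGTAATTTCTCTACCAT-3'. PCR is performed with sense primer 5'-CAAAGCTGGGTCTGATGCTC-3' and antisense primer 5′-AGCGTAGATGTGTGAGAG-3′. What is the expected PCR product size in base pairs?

88 bp

Scanning the template, CAAAGCTGGGTCTGATGCTC occurs at positions 60–79; this primer anneals to the bottom strand there with its 3' end pointing downstream.
Taking the reverse complement of AGCGTAGATGTGTGAGAG gives CTCTCACACATCTACGCT, found at positions 130–147 on the template; the primer anneals here to the top strand with its 3' end pointing upstream.
Product length = (reverse-primer end) − (forward-primer start) + 1 = 147 − 60 + 1 = 88 bp.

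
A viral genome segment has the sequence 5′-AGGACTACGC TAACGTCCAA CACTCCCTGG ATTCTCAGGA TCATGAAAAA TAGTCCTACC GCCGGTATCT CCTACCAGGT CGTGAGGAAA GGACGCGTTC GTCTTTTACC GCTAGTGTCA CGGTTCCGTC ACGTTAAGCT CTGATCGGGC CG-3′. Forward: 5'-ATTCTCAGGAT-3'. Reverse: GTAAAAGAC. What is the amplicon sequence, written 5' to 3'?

5'-ATTCTCAGGATCATGAAAAATAGTCCTACCGCCGGTATCTCCTACCAGGTCGTGAGGAAAGGACGCGTTCGTCTTTTAC-3'

The forward primer matches the template at positions 31–41.
Taking the reverse complement of GTAAAAGAC gives GTCTTTTAC, found at positions 101–109 on the template; the primer anneals here to the top strand with its 3' end pointing upstream.
The product is the template from position 31 through 109 (79 bp).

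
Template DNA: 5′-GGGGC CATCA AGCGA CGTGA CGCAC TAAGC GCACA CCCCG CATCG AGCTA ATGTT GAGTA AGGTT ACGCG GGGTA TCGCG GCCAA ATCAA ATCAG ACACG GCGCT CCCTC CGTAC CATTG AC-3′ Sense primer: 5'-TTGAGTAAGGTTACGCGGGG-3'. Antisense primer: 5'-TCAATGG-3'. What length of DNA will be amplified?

The forward primer matches the template at positions 54–73.
Reverse complement of the reverse primer: CCATTGA. This occurs on the top strand at positions 115–121.
The product runs from position 54 to position 121, so its length is 121 − 54 + 1 = 68 bp.

68 bp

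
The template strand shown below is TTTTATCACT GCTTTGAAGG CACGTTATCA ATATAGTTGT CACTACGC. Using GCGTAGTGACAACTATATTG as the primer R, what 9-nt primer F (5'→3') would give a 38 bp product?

5'-GCTTTGAAG-3'

The reverse primer's reverse complement CAATATAGTTGTCACTACGC matches the template at positions 29–48, so the product ends at position 48.
A 38 bp product then starts at position 48 − 38 + 1 = 11.
The forward primer is identical to the top strand there: GCTTTGAAG.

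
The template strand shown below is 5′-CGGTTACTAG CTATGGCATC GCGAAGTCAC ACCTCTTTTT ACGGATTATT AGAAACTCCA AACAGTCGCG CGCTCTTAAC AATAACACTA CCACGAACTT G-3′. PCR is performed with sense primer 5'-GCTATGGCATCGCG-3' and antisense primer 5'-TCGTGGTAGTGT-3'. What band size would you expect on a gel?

87 bp

The forward primer matches the template at positions 10–23.
The reverse primer's reverse complement is ACACTACCACGA, which matches the template at positions 85–96.
The product runs from position 10 to position 96, so its length is 96 − 10 + 1 = 87 bp.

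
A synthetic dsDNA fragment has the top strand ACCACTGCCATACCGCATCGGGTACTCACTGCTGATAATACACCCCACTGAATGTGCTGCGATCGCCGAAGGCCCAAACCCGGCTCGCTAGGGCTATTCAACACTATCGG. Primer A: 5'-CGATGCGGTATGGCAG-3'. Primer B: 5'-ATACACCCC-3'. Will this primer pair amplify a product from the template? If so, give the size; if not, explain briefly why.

No product — the primers' 3' ends point away from each other.

Primer A (CGATGCGGTATGGCAG) has reverse complement CTGCCATACCGCATCG, which matches the top strand at positions 5–20; primer A anneals to the top strand there with its 3' end pointing upstream toward position 5.
Primer B (ATACACCCC) matches the top strand directly at positions 38–46; it anneals to the bottom strand with its 3' end pointing downstream toward position 46.
The 3' ends diverge (primer A extends toward position 1, primer B toward position 110), so the primers never converge on a shared product.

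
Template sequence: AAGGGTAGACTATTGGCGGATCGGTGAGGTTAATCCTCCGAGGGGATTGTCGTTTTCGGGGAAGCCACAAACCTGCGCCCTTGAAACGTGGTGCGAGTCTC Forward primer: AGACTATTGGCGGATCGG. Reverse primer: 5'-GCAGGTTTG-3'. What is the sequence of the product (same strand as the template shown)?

5'-AGACTATTGGCGGATCGGTGAGGTTAATCCTCCGAGGGGATTGTCGTTTTCGGGGAAGCCACAAACCTGC-3'

The forward primer matches the template at positions 7–24.
Taking the reverse complement of GCAGGTTTG gives CAAACCTGC, found at positions 68–76 on the template; the primer anneals here to the top strand with its 3' end pointing upstream.
The product is the template from position 7 through 76 (70 bp).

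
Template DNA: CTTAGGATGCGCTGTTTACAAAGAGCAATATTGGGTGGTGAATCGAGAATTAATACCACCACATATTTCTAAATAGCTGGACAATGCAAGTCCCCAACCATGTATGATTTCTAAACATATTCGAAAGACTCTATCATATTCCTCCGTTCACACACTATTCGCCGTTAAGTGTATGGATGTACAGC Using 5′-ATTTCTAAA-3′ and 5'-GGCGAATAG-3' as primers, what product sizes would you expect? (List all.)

The forward primer ATTTCTAAA matches the top strand at positions 65–73, 107–115.
The reverse primer's reverse complement is CTATTCGCC, matching at positions 155–163.
Each forward site pairs with the reverse site to give a product ending at position 163: sizes 99, 57 bp.

99 bp, 57 bp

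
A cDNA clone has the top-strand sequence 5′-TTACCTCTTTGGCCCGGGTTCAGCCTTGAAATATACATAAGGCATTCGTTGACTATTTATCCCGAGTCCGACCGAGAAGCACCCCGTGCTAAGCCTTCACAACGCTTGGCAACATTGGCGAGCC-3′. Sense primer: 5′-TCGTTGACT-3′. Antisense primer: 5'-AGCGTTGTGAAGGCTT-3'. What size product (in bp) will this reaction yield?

61 bp

Forward primer TCGTTGACT is found on the top strand at positions 46–54.
Reverse complement of the reverse primer: AAGCCTTCACAACGCT. This occurs on the top strand at positions 91–106.
The product runs from position 46 to position 106, so its length is 106 − 46 + 1 = 61 bp.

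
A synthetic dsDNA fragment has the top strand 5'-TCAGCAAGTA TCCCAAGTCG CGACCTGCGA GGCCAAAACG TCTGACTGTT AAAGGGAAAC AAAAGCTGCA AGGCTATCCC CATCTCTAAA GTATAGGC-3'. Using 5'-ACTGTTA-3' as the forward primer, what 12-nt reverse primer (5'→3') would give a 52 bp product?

5'-CTATACTTTAGA-3'

The forward primer binds at positions 45–51, so a 52 bp product ends at position 45 + 52 − 1 = 96.
The reverse primer anneals to the top strand over positions 85–96, i.e. to TCTAAAGTATAG.
Its sequence written 5'→3' is the reverse complement: CTATACTTTAGA.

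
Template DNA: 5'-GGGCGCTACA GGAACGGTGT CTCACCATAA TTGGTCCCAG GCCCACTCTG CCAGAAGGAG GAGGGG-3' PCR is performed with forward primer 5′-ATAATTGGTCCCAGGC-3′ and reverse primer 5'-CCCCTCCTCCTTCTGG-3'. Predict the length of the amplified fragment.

The forward primer matches the template at positions 27–42.
Taking the reverse complement of CCCCTCCTCCTTCTGG gives CCAGAAGGAGGAGGGG, found at positions 51–66 on the template; the primer anneals here to the top strand with its 3' end pointing upstream.
Amplicon spans positions 27–66: 40 bp.

40 bp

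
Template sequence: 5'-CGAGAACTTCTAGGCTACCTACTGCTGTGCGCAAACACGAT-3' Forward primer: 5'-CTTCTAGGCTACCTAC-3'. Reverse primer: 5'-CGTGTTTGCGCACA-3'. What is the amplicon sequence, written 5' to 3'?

5'-CTTCTAGGCTACCTACTGCTGTGCGCAAACACG-3'

Scanning the template, CTTCTAGGCTACCTAC occurs at positions 7–22; this primer anneals to the bottom strand there with its 3' end pointing downstream.
Reverse complement of the reverse primer: TGTGCGCAAACACG. This occurs on the top strand at positions 26–39.
The product is the template from position 7 through 39 (33 bp).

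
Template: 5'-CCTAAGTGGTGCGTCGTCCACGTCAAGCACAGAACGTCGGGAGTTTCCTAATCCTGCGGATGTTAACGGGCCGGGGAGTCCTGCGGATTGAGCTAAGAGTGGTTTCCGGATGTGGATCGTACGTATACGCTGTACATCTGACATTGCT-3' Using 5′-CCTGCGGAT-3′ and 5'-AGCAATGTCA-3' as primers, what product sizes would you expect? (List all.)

The forward primer CCTGCGGAT matches the top strand at positions 53–61, 80–88.
The reverse primer's reverse complement is TGACATTGCT, matching at positions 139–148.
Each forward site pairs with the reverse site to give a product ending at position 148: sizes 96, 69 bp.

96 bp, 69 bp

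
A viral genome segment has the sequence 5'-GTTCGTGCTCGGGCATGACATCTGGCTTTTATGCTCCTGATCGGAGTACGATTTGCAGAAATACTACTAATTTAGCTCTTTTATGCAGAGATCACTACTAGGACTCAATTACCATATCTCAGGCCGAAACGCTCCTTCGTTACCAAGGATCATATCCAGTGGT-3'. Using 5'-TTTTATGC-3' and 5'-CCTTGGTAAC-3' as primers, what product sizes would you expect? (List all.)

122 bp, 70 bp

The forward primer TTTTATGC matches the top strand at positions 27–34, 79–86.
The reverse primer's reverse complement is GTTACCAAGG, matching at positions 139–148.
Each forward site pairs with the reverse site to give a product ending at position 148: sizes 122, 70 bp.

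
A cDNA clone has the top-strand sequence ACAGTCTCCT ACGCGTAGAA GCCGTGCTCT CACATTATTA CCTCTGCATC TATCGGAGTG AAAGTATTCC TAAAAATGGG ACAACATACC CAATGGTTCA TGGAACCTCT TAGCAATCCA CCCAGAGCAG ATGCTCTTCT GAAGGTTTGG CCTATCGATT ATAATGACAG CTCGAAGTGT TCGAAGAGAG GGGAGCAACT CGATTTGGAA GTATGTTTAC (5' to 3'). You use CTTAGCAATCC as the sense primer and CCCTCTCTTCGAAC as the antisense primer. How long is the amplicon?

The forward primer matches the template at positions 109–119.
The reverse primer's reverse complement is GTTCGAAGAGAGGG, which matches the template at positions 179–192.
The product runs from position 109 to position 192, so its length is 192 − 109 + 1 = 84 bp.

84 bp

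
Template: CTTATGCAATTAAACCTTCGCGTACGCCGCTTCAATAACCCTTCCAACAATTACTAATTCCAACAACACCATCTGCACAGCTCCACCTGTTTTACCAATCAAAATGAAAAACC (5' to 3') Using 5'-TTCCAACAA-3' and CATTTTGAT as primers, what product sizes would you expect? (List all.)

The forward primer TTCCAACAA matches the top strand at positions 42–50, 58–66.
The reverse primer's reverse complement is ATCAAAATG, matching at positions 98–106.
Each forward site pairs with the reverse site to give a product ending at position 106: sizes 65, 49 bp.

65 bp, 49 bp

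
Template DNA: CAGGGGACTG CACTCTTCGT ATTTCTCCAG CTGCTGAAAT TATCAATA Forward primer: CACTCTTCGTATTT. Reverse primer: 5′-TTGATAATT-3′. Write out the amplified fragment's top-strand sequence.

Forward primer CACTCTTCGTATTT is found on the top strand at positions 11–24.
Taking the reverse complement of TTGATAATT gives AATTATCAA, found at positions 38–46 on the template; the primer anneals here to the top strand with its 3' end pointing upstream.
The product is the template from position 11 through 46 (36 bp).

5'-CACTCTTCGTATTTCTCCAGCTGCTGAAATTATCAA-3'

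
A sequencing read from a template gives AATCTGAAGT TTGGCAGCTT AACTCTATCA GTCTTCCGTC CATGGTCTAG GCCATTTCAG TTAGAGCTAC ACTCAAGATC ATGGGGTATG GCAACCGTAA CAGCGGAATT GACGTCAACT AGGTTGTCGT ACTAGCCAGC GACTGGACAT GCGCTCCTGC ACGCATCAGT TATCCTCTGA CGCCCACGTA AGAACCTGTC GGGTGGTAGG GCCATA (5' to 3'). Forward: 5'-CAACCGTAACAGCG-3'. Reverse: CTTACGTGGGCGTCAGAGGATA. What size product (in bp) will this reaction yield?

Forward primer CAACCGTAACAGCG is found on the top strand at positions 92–105.
Reverse complement of the reverse primer: TATCCTCTGACGCCCACGTAAG. This occurs on the top strand at positions 171–192.
The product runs from position 92 to position 192, so its length is 192 − 92 + 1 = 101 bp.

101 bp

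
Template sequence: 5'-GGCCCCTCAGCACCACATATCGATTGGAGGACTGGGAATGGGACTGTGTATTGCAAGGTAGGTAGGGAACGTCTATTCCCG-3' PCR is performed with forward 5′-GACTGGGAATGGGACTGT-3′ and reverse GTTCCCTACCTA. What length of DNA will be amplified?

41 bp

The forward primer matches the template at positions 30–47.
Reverse complement of the reverse primer: TAGGTAGGGAAC. This occurs on the top strand at positions 59–70.
The product runs from position 30 to position 70, so its length is 70 − 30 + 1 = 41 bp.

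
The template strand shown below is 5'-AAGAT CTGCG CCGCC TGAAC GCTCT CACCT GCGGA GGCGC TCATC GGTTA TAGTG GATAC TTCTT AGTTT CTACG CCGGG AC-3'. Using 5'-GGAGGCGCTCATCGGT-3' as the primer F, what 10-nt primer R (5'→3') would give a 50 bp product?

5'-GTCCCGGCGT-3'

The forward primer binds at positions 33–48, so a 50 bp product ends at position 33 + 50 − 1 = 82.
The reverse primer anneals to the top strand over positions 73–82, i.e. to ACGCCGGGAC.
Its sequence written 5'→3' is the reverse complement: GTCCCGGCGT.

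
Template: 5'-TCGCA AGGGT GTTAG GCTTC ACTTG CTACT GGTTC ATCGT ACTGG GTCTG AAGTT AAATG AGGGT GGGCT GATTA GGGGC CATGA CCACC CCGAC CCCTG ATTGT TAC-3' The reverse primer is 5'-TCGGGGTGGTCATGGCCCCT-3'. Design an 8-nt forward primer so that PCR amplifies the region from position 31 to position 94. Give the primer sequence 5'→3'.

The reverse primer's reverse complement AGGGGCCATGACCACCCCGA matches the template at positions 75–94; the product starts at position 31.
The forward primer is identical to the top strand over positions 31–38: GGTTCATC.

5'-GGTTCATC-3'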